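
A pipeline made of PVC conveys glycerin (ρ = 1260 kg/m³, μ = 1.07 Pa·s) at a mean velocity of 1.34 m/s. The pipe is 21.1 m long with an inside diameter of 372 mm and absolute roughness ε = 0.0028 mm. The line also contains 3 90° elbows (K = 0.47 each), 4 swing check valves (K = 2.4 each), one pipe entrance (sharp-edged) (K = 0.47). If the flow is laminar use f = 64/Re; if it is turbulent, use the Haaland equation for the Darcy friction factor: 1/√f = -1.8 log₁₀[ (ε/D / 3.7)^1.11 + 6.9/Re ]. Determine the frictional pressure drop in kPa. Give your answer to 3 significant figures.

ΔP ≈ 20.0 kPa

Reynolds number Re = ρVD/μ = 1260 · 1.34 · 0.372 / 1.07 = 587.
Re < 2300 → laminar flow, so f = 64/Re = 64/587 = 0.109 (the turbulent correlation is not needed).
Total minor-loss coefficient ΣK = 3·0.47 + 4·2.4 + 1·0.47 = 11.5.
ΔP = [f·L/D + ΣK]·(ρV²/2) = [0.109·21.1/0.372 + 11.5]·(1260·1.34²/2) = [6.184 + 11.5]·1131 = 1.998e+04 Pa.
ΔP = 1.998e+04 Pa = 20.0 kPa.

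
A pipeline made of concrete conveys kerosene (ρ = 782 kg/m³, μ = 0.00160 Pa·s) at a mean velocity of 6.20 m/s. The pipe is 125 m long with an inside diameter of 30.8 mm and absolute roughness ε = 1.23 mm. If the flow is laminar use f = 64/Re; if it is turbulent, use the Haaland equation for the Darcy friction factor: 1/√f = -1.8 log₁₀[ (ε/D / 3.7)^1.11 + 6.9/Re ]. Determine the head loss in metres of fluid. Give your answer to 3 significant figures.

Reynolds number Re = ρVD/μ = 782 · 6.2 · 0.0308 / 0.0016 = 9.333e+04.
Re > 4000 → turbulent. Relative roughness ε/D = 0.00123/0.0308 = 0.0399. Haaland: 1/√f = -1.8 log₁₀[(0.0399/3.7)^1.11 + 6.9/9.333e+04] = -1.8 log₁₀[0.00656 + 7.39e-05] = 3.921, so f = 0.06504.
Darcy-Weisbach: ΔP = f(L/D)(ρV²/2) = 0.06504·(125/0.0308)·(782·6.2²/2) = 0.06504·4058·1.503e+04 = 3.968e+06 Pa.
Head loss h_f = ΔP/(ρg) = 3.968e+06/(782·9.81) = 517 m.

h_f ≈ 517 m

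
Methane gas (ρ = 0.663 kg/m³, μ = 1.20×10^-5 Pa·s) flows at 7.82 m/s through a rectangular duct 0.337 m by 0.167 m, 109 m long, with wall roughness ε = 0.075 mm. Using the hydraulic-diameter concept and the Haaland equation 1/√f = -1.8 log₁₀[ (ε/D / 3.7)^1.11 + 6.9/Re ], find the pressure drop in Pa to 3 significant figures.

Hydraulic diameter D_h = 4A/P = 4·(0.337·0.167)/(2·(0.337+0.167)) = 0.2251/1.008 = 0.2233 m.
Re = ρVD_h/μ = 0.663·7.82·0.2233/1.2e-05 = 9.649e+04.
ε/D_h = 7.5e-05/0.2233 = 0.000336; Haaland gives 1/√f = -1.8 log₁₀[3.26e-05+7.15e-05] = 7.168, so f = 0.01946.
ΔP = f(L/D_h)(ρV²/2) = 0.01946·109/0.2233·20.27 = 192.5 Pa.

ΔP ≈ 193 Pa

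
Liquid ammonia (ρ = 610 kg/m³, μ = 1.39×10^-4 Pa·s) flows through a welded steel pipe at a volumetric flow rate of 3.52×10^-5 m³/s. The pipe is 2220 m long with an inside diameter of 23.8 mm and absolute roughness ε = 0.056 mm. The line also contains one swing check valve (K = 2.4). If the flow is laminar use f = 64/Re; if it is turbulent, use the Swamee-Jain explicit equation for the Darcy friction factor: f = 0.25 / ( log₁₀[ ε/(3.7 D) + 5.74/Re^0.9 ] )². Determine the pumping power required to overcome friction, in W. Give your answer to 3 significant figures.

Cross-sectional area A = πD²/4 = π(0.0238)²/4 = 0.0004449 m²; mean velocity V = Q/A = 3.52e-05/0.0004449 = 0.07912 m/s.
Reynolds number Re = ρVD/μ = 610 · 0.07912 · 0.0238 / 0.000139 = 8264.
Re > 4000 → turbulent. Relative roughness ε/D = 5.6e-05/0.0238 = 0.00235. Swamee-Jain: f = 0.25/(log₁₀[0.00235/3.7 + 5.74/8264^0.9])² = 0.25/(log₁₀[0.000636 + 0.00171])² = 0.25/(-2.629)² = 0.03616.
Total minor-loss coefficient ΣK = 1·2.4 = 2.4.
ΔP = [f·L/D + ΣK]·(ρV²/2) = [0.03616·2220/0.0238 + 2.4]·(610·0.07912²/2) = [3373 + 2.4]·1.909 = 6445 Pa.
Pumping power P = QΔP = 3.52e-05·6445 = 0.2269 W = 0.227 W.

P ≈ 0.227 W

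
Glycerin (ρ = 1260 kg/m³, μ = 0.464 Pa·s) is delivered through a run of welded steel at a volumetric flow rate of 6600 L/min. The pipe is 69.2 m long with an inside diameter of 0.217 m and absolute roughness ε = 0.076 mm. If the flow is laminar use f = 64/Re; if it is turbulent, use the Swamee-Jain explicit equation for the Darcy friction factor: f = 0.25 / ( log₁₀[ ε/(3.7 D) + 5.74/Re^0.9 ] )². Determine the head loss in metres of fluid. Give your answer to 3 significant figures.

h_f ≈ 5.25 m

Q = 6600 L/min = 6600/60000 = 0.11 m³/s.
Cross-sectional area A = πD²/4 = π(0.217)²/4 = 0.03698 m²; mean velocity V = Q/A = 0.11/0.03698 = 2.974 m/s.
Reynolds number Re = ρVD/μ = 1260 · 2.974 · 0.217 / 0.464 = 1753.
Re < 2300 → laminar flow, so f = 64/Re = 64/1753 = 0.03652 (the turbulent correlation is not needed).
Darcy-Weisbach: ΔP = f(L/D)(ρV²/2) = 0.03652·(69.2/0.217)·(1260·2.974²/2) = 0.03652·318.9·5573 = 6.49e+04 Pa.
Head loss h_f = ΔP/(ρg) = 6.49e+04/(1260·9.81) = 5.25 m.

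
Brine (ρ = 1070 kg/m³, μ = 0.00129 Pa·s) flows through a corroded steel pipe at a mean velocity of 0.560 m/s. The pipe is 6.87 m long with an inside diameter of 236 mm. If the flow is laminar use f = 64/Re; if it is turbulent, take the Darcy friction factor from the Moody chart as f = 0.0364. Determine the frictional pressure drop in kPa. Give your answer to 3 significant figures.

Reynolds number Re = ρVD/μ = 1070 · 0.56 · 0.236 / 0.00129 = 1.096e+05.
Re > 4000 → turbulent; use the Moody-chart value f = 0.0364.
Darcy-Weisbach: ΔP = f(L/D)(ρV²/2) = 0.0364·(6.87/0.236)·(1070·0.56²/2) = 0.0364·29.11·167.8 = 177.8 Pa.
ΔP = 177.8 Pa = 0.178 kPa.

ΔP ≈ 0.178 kPa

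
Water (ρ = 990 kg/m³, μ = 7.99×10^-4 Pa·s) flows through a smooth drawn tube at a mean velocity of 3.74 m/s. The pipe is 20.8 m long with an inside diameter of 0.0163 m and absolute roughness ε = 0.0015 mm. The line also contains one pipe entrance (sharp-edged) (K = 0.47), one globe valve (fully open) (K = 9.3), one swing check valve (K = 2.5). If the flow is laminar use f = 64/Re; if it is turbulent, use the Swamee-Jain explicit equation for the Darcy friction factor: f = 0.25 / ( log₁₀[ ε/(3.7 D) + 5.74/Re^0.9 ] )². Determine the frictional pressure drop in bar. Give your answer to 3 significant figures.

Reynolds number Re = ρVD/μ = 990 · 3.74 · 0.0163 / 0.000799 = 7.553e+04.
Re > 4000 → turbulent. Relative roughness ε/D = 1.5e-06/0.0163 = 9.2e-05. Swamee-Jain: f = 0.25/(log₁₀[9.2e-05/3.7 + 5.74/7.553e+04^0.9])² = 0.25/(log₁₀[2.49e-05 + 0.000234])² = 0.25/(-3.587)² = 0.01942.
Total minor-loss coefficient ΣK = 1·0.47 + 1·9.3 + 1·2.5 = 12.3.
ΔP = [f·L/D + ΣK]·(ρV²/2) = [0.01942·20.8/0.0163 + 12.3]·(990·3.74²/2) = [24.79 + 12.3]·6924 = 2.566e+05 Pa.
ΔP = 2.566e+05 Pa = 2.57 bar.

ΔP ≈ 2.57 bar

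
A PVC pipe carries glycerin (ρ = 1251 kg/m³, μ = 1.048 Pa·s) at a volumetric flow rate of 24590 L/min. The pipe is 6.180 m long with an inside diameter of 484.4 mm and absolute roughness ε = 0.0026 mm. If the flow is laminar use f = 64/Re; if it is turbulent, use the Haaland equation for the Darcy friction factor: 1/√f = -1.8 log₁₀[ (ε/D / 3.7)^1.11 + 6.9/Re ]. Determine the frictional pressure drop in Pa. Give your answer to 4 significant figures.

ΔP ≈ 1964 Pa

Q = 24590 L/min = 24590/60000 = 0.4098 m³/s.
Cross-sectional area A = πD²/4 = π(0.4844)²/4 = 0.1843 m²; mean velocity V = Q/A = 0.4098/0.1843 = 2.224 m/s.
Reynolds number Re = ρVD/μ = 1251 · 2.224 · 0.4844 / 1.05 = 1286.
Re < 2300 → laminar flow, so f = 64/Re = 64/1286 = 0.04977 (the turbulent correlation is not needed).
Darcy-Weisbach: ΔP = f(L/D)(ρV²/2) = 0.04977·(6.18/0.4844)·(1251·2.224²/2) = 0.04977·12.76·3093 = 1964 Pa.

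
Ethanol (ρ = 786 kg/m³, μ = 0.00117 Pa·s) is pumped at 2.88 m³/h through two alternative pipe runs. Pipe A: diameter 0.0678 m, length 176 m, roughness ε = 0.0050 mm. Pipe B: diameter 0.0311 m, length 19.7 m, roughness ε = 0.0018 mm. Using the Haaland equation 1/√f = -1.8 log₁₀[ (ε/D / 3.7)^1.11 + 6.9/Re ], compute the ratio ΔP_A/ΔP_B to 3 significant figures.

Pipe A: V = Q/A = 0.0008/0.00361 = 0.2216 m/s; Re = 1.009e+04; ε/D = 7.37e-05; Haaland → f = 0.03088; ΔP_A = f(L/D)(ρV²/2) = 1547 Pa.
Pipe B: V = Q/A = 0.0008/0.0007596 = 1.053 m/s; Re = 2.2e+04; ε/D = 5.79e-05; Haaland → f = 0.02523; ΔP_B = f(L/D)(ρV²/2) = 6967 Pa.
ΔP_A/ΔP_B = 1547/6967 = 0.222.

ΔP_A/ΔP_B ≈ 0.222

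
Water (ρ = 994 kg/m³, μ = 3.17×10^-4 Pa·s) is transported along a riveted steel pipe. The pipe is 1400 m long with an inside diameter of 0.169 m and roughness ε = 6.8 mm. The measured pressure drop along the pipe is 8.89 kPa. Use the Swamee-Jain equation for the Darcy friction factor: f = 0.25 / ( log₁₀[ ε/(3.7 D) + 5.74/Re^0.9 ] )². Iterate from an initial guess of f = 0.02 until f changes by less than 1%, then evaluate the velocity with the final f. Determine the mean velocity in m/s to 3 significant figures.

V ≈ 0.182 m/s

Rearranging Darcy-Weisbach: V = √(2·ΔP·D/(f·L·ρ)). With ε/D = 0.0068/0.169 = 0.0402, iterate starting from f = 0.02:
  f = 0.02 → V = √(2·8890·0.169/(0.02·1400·994)) = 0.3286 m/s; Re = ρVD/μ = 1.741e+05; f → 0.06513
  f = 0.06513 → V = 0.1821 m/s; Re = 9.649e+04; f → 0.06533
Converged (Δf/f < 1%). With the final f = 0.06533: V = √(2·8890·0.169/(0.06533·1400·994)) = 0.1818 m/s.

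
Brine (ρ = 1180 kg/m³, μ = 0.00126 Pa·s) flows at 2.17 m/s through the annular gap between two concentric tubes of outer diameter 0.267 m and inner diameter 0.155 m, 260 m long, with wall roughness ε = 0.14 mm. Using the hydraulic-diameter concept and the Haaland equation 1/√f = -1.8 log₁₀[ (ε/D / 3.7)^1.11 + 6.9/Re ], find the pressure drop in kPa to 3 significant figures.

Hydraulic diameter D_h = 4A/P = D_o - D_i = 0.267 - 0.155 = 0.112 m.
Re = ρVD_h/μ = 1180·2.17·0.112/0.00126 = 2.276e+05.
ε/D_h = 0.00014/0.112 = 0.00125; Haaland gives 1/√f = -1.8 log₁₀[0.00014+3.03e-05] = 6.783, so f = 0.02174.
ΔP = f(L/D_h)(ρV²/2) = 0.02174·260/0.112·2778 = 1.402e+05 Pa.
ΔP = 140 kPa.

ΔP ≈ 140 kPa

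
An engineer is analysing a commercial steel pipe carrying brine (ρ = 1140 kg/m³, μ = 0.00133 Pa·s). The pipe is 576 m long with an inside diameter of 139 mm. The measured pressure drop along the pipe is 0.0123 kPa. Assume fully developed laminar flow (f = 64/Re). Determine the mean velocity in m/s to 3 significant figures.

For laminar flow, f = 64/Re with Re = ρVD/μ, so Darcy-Weisbach reduces to ΔP = 32μLV/D². Solving for V: V = ΔP·D²/(32μL) = 12.3·(0.139)²/(32·0.00133·576) = 0.009694 m/s.
Check: Re = ρVD/μ = 1140·0.009694·0.139/0.00133 = 1155 < 2300, so the laminar assumption holds.

V ≈ 0.00969 m/s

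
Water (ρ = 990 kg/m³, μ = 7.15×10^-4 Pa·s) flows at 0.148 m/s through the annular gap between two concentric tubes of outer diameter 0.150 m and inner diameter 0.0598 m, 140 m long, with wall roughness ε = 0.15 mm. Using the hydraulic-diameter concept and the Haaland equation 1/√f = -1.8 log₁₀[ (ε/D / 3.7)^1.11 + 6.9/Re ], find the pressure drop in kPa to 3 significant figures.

ΔP ≈ 0.493 kPa

Hydraulic diameter D_h = 4A/P = D_o - D_i = 0.15 - 0.0598 = 0.0902 m.
Re = ρVD_h/μ = 990·0.148·0.0902/0.000715 = 1.848e+04.
ε/D_h = 0.00015/0.0902 = 0.00166; Haaland gives 1/√f = -1.8 log₁₀[0.000193+0.000373] = 5.845, so f = 0.02927.
ΔP = f(L/D_h)(ρV²/2) = 0.02927·140/0.0902·10.84 = 492.6 Pa.
ΔP = 0.493 kPa.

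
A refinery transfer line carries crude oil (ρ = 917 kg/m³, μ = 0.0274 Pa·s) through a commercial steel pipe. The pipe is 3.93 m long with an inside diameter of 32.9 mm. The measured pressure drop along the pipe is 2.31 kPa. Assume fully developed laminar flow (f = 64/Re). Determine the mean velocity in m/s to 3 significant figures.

V ≈ 0.726 m/s

For laminar flow, f = 64/Re with Re = ρVD/μ, so Darcy-Weisbach reduces to ΔP = 32μLV/D². Solving for V: V = ΔP·D²/(32μL) = 2310·(0.0329)²/(32·0.0274·3.93) = 0.7256 m/s.
Check: Re = ρVD/μ = 917·0.7256·0.0329/0.0274 = 799 < 2300, so the laminar assumption holds.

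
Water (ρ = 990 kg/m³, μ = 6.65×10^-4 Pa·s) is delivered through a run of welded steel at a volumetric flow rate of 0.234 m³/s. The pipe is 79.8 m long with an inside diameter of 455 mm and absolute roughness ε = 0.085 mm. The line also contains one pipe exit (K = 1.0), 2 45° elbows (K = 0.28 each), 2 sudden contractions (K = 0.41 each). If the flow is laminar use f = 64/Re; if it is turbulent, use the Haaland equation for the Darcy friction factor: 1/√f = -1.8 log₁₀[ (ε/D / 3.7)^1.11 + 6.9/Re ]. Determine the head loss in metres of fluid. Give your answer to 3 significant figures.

Cross-sectional area A = πD²/4 = π(0.455)²/4 = 0.1626 m²; mean velocity V = Q/A = 0.234/0.1626 = 1.439 m/s.
Reynolds number Re = ρVD/μ = 990 · 1.439 · 0.455 / 0.000665 = 9.748e+05.
Re > 4000 → turbulent. Relative roughness ε/D = 8.5e-05/0.455 = 0.000187. Haaland: 1/√f = -1.8 log₁₀[(0.000187/3.7)^1.11 + 6.9/9.748e+05] = -1.8 log₁₀[1.7e-05 + 7.08e-06] = 8.313, so f = 0.01447.
Total minor-loss coefficient ΣK = 1·1 + 2·0.28 + 2·0.41 = 2.38.
ΔP = [f·L/D + ΣK]·(ρV²/2) = [0.01447·79.8/0.455 + 2.38]·(990·1.439²/2) = [2.538 + 2.38]·1025 = 5042 Pa.
Head loss h_f = ΔP/(ρg) = 5042/(990·9.81) = 0.519 m.

h_f ≈ 0.519 m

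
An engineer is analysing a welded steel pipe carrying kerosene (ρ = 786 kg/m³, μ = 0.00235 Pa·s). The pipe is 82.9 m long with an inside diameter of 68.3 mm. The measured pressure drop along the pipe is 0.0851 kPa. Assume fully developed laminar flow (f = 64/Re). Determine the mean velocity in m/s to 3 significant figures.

For laminar flow, f = 64/Re with Re = ρVD/μ, so Darcy-Weisbach reduces to ΔP = 32μLV/D². Solving for V: V = ΔP·D²/(32μL) = 85.1·(0.0683)²/(32·0.00235·82.9) = 0.06368 m/s.
Check: Re = ρVD/μ = 786·0.06368·0.0683/0.00235 = 1455 < 2300, so the laminar assumption holds.

V ≈ 0.0637 m/s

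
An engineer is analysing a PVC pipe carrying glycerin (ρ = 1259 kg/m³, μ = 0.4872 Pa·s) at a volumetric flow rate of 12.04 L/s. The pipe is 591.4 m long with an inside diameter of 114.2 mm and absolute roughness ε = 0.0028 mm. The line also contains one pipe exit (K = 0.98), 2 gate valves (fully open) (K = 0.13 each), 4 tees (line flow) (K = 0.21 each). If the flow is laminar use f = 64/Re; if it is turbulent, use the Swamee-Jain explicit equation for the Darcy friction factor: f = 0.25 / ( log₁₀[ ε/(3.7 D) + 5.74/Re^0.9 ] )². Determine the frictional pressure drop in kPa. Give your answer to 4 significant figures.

ΔP ≈ 832.8 kPa

Q = 12.04 L/s = 12.04/1000 = 0.01204 m³/s.
Cross-sectional area A = πD²/4 = π(0.1142)²/4 = 0.01024 m²; mean velocity V = Q/A = 0.01204/0.01024 = 1.175 m/s.
Reynolds number Re = ρVD/μ = 1259 · 1.175 · 0.1142 / 0.487 = 346.9.
Re < 2300 → laminar flow, so f = 64/Re = 64/346.9 = 0.1845 (the turbulent correlation is not needed).
Total minor-loss coefficient ΣK = 1·0.98 + 2·0.13 + 4·0.21 = 2.08.
ΔP = [f·L/D + ΣK]·(ρV²/2) = [0.1845·591.4/0.1142 + 2.08]·(1259·1.175²/2) = [955.4 + 2.08]·869.8 = 8.328e+05 Pa.
ΔP = 8.328e+05 Pa = 832.8 kPa.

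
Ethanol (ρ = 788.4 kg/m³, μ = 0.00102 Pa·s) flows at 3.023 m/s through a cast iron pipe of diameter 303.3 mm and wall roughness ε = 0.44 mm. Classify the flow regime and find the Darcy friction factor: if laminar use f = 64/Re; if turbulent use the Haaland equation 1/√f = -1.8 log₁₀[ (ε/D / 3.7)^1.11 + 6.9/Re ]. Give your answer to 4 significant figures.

f ≈ 0.02187

Re = ρVD/μ = 788.4·3.023·0.3033/0.00102 = 7.087e+05.
Re > 4000 → turbulent. ε/D = 0.00044/0.3033 = 0.00145; Haaland: 1/√f = -1.8 log₁₀[0.000165 + 9.74e-06] = 6.762, so f = 0.02187.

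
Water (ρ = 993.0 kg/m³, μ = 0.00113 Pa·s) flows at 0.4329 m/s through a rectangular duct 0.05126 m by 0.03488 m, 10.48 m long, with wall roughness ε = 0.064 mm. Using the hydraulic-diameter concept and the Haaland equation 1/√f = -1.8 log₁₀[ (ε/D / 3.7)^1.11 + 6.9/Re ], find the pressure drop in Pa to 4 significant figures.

ΔP ≈ 702.8 Pa

Hydraulic diameter D_h = 4A/P = 4·(0.05126·0.03488)/(2·(0.05126+0.03488)) = 0.007152/0.1723 = 0.04151 m.
Re = ρVD_h/μ = 993·0.4329·0.04151/0.00113 = 1.579e+04.
ε/D_h = 6.4e-05/0.04151 = 0.00154; Haaland gives 1/√f = -1.8 log₁₀[0.000177+0.000437] = 5.781, so f = 0.02992.
ΔP = f(L/D_h)(ρV²/2) = 0.02992·10.48/0.04151·93.05 = 702.8 Pa.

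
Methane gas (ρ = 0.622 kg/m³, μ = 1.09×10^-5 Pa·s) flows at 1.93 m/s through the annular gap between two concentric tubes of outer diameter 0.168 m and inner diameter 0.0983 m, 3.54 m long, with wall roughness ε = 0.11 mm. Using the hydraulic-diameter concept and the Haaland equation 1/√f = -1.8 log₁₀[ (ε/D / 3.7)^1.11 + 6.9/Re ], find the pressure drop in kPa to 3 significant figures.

ΔP ≈ 0.00206 kPa

Hydraulic diameter D_h = 4A/P = D_o - D_i = 0.168 - 0.0983 = 0.0697 m.
Re = ρVD_h/μ = 0.622·1.93·0.0697/1.09e-05 = 7676.
ε/D_h = 0.00011/0.0697 = 0.00158; Haaland gives 1/√f = -1.8 log₁₀[0.000182+0.000899] = 5.339, so f = 0.03508.
ΔP = f(L/D_h)(ρV²/2) = 0.03508·3.54/0.0697·1.158 = 2.064 Pa.
ΔP = 0.00206 kPa.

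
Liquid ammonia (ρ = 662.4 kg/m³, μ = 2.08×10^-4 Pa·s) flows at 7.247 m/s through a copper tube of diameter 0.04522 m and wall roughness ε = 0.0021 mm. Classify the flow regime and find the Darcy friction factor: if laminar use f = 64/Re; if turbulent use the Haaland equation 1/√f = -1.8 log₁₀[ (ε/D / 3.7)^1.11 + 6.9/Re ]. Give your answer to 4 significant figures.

f ≈ 0.01240

Re = ρVD/μ = 662.4·7.247·0.04522/0.000208 = 1.044e+06.
Re > 4000 → turbulent. ε/D = 2.1e-06/0.04522 = 4.64e-05; Haaland: 1/√f = -1.8 log₁₀[3.63e-06 + 6.61e-06] = 8.982, so f = 0.0124.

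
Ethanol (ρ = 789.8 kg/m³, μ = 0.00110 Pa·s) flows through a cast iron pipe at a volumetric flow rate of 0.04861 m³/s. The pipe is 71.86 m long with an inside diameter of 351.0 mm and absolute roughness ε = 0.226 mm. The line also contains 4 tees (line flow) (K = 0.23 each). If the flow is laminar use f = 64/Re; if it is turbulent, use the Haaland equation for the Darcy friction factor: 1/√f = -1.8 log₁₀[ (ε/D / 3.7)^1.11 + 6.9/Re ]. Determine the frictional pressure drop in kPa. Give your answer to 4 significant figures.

ΔP ≈ 0.5026 kPa

Cross-sectional area A = πD²/4 = π(0.351)²/4 = 0.09676 m²; mean velocity V = Q/A = 0.04861/0.09676 = 0.5024 m/s.
Reynolds number Re = ρVD/μ = 789.8 · 0.5024 · 0.351 / 0.0011 = 1.266e+05.
Re > 4000 → turbulent. Relative roughness ε/D = 0.000226/0.351 = 0.000644. Haaland: 1/√f = -1.8 log₁₀[(0.000644/3.7)^1.11 + 6.9/1.266e+05] = -1.8 log₁₀[6.72e-05 + 5.45e-05] = 7.047, so f = 0.02014.
Total minor-loss coefficient ΣK = 4·0.23 = 0.92.
ΔP = [f·L/D + ΣK]·(ρV²/2) = [0.02014·71.86/0.351 + 0.92]·(789.8·0.5024²/2) = [4.123 + 0.92]·99.66 = 502.6 Pa.
ΔP = 502.6 Pa = 0.5026 kPa.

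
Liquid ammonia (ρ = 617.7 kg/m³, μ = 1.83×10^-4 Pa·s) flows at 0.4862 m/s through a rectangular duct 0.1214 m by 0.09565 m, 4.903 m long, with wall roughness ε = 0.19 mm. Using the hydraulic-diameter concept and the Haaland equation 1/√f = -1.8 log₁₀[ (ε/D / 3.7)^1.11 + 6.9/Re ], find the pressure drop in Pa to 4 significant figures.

ΔP ≈ 79.30 Pa

Hydraulic diameter D_h = 4A/P = 4·(0.1214·0.09565)/(2·(0.1214+0.09565)) = 0.04645/0.4341 = 0.107 m.
Re = ρVD_h/μ = 617.7·0.4862·0.107/0.000183 = 1.756e+05.
ε/D_h = 0.00019/0.107 = 0.00178; Haaland gives 1/√f = -1.8 log₁₀[0.000207+3.93e-05] = 6.495, so f = 0.0237.
ΔP = f(L/D_h)(ρV²/2) = 0.0237·4.903/0.107·73.01 = 79.3 Pa.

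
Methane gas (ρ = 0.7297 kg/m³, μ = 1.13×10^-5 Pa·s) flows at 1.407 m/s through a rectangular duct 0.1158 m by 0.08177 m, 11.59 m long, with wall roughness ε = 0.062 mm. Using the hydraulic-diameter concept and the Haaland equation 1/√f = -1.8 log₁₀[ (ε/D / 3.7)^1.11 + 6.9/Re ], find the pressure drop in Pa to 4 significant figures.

ΔP ≈ 2.868 Pa

Hydraulic diameter D_h = 4A/P = 4·(0.1158·0.08177)/(2·(0.1158+0.08177)) = 0.03788/0.3951 = 0.09585 m.
Re = ρVD_h/μ = 0.7297·1.407·0.09585/1.13e-05 = 8709.
ε/D_h = 6.2e-05/0.09585 = 0.000647; Haaland gives 1/√f = -1.8 log₁₀[6.75e-05+0.000792] = 5.518, so f = 0.03284.
ΔP = f(L/D_h)(ρV²/2) = 0.03284·11.59/0.09585·0.7223 = 2.868 Pa.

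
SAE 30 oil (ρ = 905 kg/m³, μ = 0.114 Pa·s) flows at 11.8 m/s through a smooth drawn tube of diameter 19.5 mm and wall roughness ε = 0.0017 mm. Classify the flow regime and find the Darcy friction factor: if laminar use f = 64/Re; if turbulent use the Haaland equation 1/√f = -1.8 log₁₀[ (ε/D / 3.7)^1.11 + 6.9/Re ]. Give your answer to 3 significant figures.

f ≈ 0.0350

Re = ρVD/μ = 905·11.8·0.0195/0.114 = 1827.
Re < 2300 → laminar, so f = 64/Re = 0.03504 (roughness is irrelevant in laminar flow).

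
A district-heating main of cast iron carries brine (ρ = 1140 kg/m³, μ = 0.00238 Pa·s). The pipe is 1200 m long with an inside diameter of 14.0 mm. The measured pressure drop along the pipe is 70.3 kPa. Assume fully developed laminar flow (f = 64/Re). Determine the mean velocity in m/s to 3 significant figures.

For laminar flow, f = 64/Re with Re = ρVD/μ, so Darcy-Weisbach reduces to ΔP = 32μLV/D². Solving for V: V = ΔP·D²/(32μL) = 7.03e+04·(0.014)²/(32·0.00238·1200) = 0.1508 m/s.
Check: Re = ρVD/μ = 1140·0.1508·0.014/0.00238 = 1011 < 2300, so the laminar assumption holds.

V ≈ 0.151 m/s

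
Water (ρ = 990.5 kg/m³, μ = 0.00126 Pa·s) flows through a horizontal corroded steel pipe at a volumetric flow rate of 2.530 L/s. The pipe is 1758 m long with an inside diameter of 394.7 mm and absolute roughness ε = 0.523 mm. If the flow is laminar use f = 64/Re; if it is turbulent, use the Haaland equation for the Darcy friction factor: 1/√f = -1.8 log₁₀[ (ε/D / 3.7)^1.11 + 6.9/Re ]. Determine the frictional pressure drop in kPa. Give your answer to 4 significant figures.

ΔP ≈ 0.03433 kPa

Q = 2.530 L/s = 2.530/1000 = 0.00253 m³/s.
Cross-sectional area A = πD²/4 = π(0.3947)²/4 = 0.1224 m²; mean velocity V = Q/A = 0.00253/0.1224 = 0.02068 m/s.
Reynolds number Re = ρVD/μ = 990.5 · 0.02068 · 0.3947 / 0.00126 = 6416.
Re > 4000 → turbulent. Relative roughness ε/D = 0.000523/0.3947 = 0.00133. Haaland: 1/√f = -1.8 log₁₀[(0.00133/3.7)^1.11 + 6.9/6416] = -1.8 log₁₀[0.00015 + 0.00108] = 5.241, so f = 0.0364.
Darcy-Weisbach: ΔP = f(L/D)(ρV²/2) = 0.0364·(1758/0.3947)·(990.5·0.02068²/2) = 0.0364·4454·0.2117 = 34.33 Pa.
ΔP = 34.33 Pa = 0.03433 kPa.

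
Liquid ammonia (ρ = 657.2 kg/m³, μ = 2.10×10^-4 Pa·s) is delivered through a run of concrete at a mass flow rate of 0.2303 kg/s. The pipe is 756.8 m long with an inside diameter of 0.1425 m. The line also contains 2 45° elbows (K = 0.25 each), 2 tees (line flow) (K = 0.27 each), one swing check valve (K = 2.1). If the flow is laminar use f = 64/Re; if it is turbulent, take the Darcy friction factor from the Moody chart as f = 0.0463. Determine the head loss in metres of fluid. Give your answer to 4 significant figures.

A = πD²/4 = π(0.1425)²/4 = 0.01595 m²; mean velocity V = ṁ/(ρA) = 0.2303/(657.2 · 0.01595) = 0.02197 m/s.
Reynolds number Re = ρVD/μ = 657.2 · 0.02197 · 0.1425 / 0.00021 = 9799.
Re > 4000 → turbulent; use the Moody-chart value f = 0.0463.
Total minor-loss coefficient ΣK = 2·0.25 + 2·0.27 + 1·2.1 = 3.14.
ΔP = [f·L/D + ΣK]·(ρV²/2) = [0.0463·756.8/0.1425 + 3.14]·(657.2·0.02197²/2) = [245.9 + 3.14]·0.1586 = 39.51 Pa.
Head loss h_f = ΔP/(ρg) = 39.51/(657.2·9.81) = 0.006128 m.

h_f ≈ 0.006128 m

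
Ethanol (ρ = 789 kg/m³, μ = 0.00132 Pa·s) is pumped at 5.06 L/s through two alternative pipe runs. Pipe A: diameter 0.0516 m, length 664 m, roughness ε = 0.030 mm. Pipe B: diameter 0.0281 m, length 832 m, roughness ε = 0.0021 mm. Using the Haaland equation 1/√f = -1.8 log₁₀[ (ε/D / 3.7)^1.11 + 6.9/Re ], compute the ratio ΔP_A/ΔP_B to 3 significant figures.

ΔP_A/ΔP_B ≈ 0.0473

Pipe A: V = Q/A = 0.00506/0.002091 = 2.42 m/s; Re = 7.463e+04; ε/D = 0.000581; Haaland → f = 0.02118; ΔP_A = f(L/D)(ρV²/2) = 6.297e+05 Pa.
Pipe B: V = Q/A = 0.00506/0.0006202 = 8.159 m/s; Re = 1.37e+05; ε/D = 7.47e-05; Haaland → f = 0.0171; ΔP_B = f(L/D)(ρV²/2) = 1.33e+07 Pa.
ΔP_A/ΔP_B = 6.297e+05/1.33e+07 = 0.0473.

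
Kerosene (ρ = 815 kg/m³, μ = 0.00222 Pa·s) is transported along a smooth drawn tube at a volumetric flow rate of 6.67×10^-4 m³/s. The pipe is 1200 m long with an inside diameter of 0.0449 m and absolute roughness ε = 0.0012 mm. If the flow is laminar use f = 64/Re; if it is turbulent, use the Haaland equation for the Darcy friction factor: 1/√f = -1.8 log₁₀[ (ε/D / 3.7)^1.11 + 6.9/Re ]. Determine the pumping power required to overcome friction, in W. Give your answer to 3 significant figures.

Cross-sectional area A = πD²/4 = π(0.0449)²/4 = 0.001583 m²; mean velocity V = Q/A = 0.000667/0.001583 = 0.4213 m/s.
Reynolds number Re = ρVD/μ = 815 · 0.4213 · 0.0449 / 0.00222 = 6944.
Re > 4000 → turbulent. Relative roughness ε/D = 1.2e-06/0.0449 = 2.67e-05. Haaland: 1/√f = -1.8 log₁₀[(2.67e-05/3.7)^1.11 + 6.9/6944] = -1.8 log₁₀[1.96e-06 + 0.000994] = 5.403, so f = 0.03425.
Darcy-Weisbach: ΔP = f(L/D)(ρV²/2) = 0.03425·(1200/0.0449)·(815·0.4213²/2) = 0.03425·2.673e+04·72.31 = 6.619e+04 Pa.
Pumping power P = QΔP = 0.000667·6.619e+04 = 44.15 W = 44.2 W.

P ≈ 44.2 W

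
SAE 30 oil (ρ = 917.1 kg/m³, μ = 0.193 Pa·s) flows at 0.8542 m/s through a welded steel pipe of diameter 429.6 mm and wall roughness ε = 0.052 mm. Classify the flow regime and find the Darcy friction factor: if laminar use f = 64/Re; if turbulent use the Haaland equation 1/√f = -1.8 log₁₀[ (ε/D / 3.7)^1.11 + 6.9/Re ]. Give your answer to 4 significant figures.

f ≈ 0.03670

Re = ρVD/μ = 917.1·0.8542·0.4296/0.193 = 1744.
Re < 2300 → laminar, so f = 64/Re = 0.0367 (roughness is irrelevant in laminar flow).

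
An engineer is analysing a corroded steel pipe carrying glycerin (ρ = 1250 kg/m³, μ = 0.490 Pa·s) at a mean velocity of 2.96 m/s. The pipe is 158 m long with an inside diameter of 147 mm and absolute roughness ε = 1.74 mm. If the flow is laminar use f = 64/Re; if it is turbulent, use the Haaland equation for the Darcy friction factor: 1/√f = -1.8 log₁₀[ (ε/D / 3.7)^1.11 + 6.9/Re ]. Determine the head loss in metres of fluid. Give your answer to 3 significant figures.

Reynolds number Re = ρVD/μ = 1250 · 2.96 · 0.147 / 0.49 = 1110.
Re < 2300 → laminar flow, so f = 64/Re = 64/1110 = 0.05766 (the turbulent correlation is not needed).
Darcy-Weisbach: ΔP = f(L/D)(ρV²/2) = 0.05766·(158/0.147)·(1250·2.96²/2) = 0.05766·1075·5476 = 3.394e+05 Pa.
Head loss h_f = ΔP/(ρg) = 3.394e+05/(1250·9.81) = 27.7 m.

h_f ≈ 27.7 m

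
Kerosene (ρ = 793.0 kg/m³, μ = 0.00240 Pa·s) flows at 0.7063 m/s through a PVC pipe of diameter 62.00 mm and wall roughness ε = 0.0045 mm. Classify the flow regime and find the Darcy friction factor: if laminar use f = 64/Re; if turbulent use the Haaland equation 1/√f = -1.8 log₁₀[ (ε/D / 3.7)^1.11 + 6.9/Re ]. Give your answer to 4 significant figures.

f ≈ 0.02807

Re = ρVD/μ = 793·0.7063·0.062/0.0024 = 1.447e+04.
Re > 4000 → turbulent. ε/D = 4.5e-06/0.062 = 7.26e-05; Haaland: 1/√f = -1.8 log₁₀[5.95e-06 + 0.000477] = 5.969, so f = 0.02807.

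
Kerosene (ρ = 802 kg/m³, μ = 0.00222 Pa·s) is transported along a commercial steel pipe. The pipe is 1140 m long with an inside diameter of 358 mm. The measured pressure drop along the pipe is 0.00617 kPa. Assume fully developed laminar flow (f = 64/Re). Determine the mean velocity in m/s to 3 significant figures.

For laminar flow, f = 64/Re with Re = ρVD/μ, so Darcy-Weisbach reduces to ΔP = 32μLV/D². Solving for V: V = ΔP·D²/(32μL) = 6.17·(0.358)²/(32·0.00222·1140) = 0.009764 m/s.
Check: Re = ρVD/μ = 802·0.009764·0.358/0.00222 = 1263 < 2300, so the laminar assumption holds.

V ≈ 0.00976 m/s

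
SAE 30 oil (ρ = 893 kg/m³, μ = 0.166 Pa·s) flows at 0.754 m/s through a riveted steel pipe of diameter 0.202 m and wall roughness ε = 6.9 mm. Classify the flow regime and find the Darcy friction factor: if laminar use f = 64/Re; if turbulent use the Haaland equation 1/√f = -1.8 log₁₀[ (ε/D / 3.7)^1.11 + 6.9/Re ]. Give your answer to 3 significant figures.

Re = ρVD/μ = 893·0.754·0.202/0.166 = 819.3.
Re < 2300 → laminar, so f = 64/Re = 0.07811 (roughness is irrelevant in laminar flow).

f ≈ 0.0781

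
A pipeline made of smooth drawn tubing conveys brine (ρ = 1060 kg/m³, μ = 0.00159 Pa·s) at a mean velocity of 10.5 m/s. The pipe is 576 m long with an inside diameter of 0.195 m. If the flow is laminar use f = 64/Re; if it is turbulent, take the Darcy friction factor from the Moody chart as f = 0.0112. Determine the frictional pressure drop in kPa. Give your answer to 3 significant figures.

ΔP ≈ 1930 kPa

Reynolds number Re = ρVD/μ = 1060 · 10.5 · 0.195 / 0.00159 = 1.365e+06.
Re > 4000 → turbulent; use the Moody-chart value f = 0.0112.
Darcy-Weisbach: ΔP = f(L/D)(ρV²/2) = 0.0112·(576/0.195)·(1060·10.5²/2) = 0.0112·2954·5.843e+04 = 1.933e+06 Pa.
ΔP = 1.933e+06 Pa = 1930 kPa.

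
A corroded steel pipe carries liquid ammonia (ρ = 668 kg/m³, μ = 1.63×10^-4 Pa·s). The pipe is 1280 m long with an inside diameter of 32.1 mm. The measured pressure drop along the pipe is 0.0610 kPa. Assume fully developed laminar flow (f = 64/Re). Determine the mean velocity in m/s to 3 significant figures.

For laminar flow, f = 64/Re with Re = ρVD/μ, so Darcy-Weisbach reduces to ΔP = 32μLV/D². Solving for V: V = ΔP·D²/(32μL) = 61·(0.0321)²/(32·0.000163·1280) = 0.009414 m/s.
Check: Re = ρVD/μ = 668·0.009414·0.0321/0.000163 = 1238 < 2300, so the laminar assumption holds.

V ≈ 0.00941 m/s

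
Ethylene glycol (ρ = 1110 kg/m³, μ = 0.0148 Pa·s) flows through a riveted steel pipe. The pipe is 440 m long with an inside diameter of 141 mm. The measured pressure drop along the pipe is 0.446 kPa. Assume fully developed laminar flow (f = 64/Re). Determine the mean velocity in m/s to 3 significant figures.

V ≈ 0.0426 m/s

For laminar flow, f = 64/Re with Re = ρVD/μ, so Darcy-Weisbach reduces to ΔP = 32μLV/D². Solving for V: V = ΔP·D²/(32μL) = 446·(0.141)²/(32·0.0148·440) = 0.04255 m/s.
Check: Re = ρVD/μ = 1110·0.04255·0.141/0.0148 = 450 < 2300, so the laminar assumption holds.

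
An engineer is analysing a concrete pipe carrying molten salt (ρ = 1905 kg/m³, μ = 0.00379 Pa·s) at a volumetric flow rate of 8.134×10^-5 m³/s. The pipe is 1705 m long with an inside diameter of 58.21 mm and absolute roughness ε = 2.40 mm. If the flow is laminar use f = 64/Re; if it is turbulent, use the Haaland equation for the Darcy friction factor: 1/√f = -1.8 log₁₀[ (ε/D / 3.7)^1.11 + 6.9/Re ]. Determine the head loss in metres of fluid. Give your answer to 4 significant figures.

Cross-sectional area A = πD²/4 = π(0.05821)²/4 = 0.002661 m²; mean velocity V = Q/A = 8.134e-05/0.002661 = 0.03056 m/s.
Reynolds number Re = ρVD/μ = 1905 · 0.03056 · 0.05821 / 0.00379 = 894.3.
Re < 2300 → laminar flow, so f = 64/Re = 64/894.3 = 0.07157 (the turbulent correlation is not needed).
Darcy-Weisbach: ΔP = f(L/D)(ρV²/2) = 0.07157·(1705/0.05821)·(1905·0.03056²/2) = 0.07157·2.929e+04·0.8898 = 1865 Pa.
Head loss h_f = ΔP/(ρg) = 1865/(1905·9.81) = 0.09981 m.

h_f ≈ 0.09981 m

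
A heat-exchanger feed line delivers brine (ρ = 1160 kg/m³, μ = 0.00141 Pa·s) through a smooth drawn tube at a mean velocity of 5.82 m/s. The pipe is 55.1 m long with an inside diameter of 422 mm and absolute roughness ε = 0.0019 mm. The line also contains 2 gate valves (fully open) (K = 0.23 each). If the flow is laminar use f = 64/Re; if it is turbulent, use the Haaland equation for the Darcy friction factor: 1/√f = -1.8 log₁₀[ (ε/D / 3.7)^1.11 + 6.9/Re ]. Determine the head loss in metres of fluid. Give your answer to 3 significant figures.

h_f ≈ 3.15 m

Reynolds number Re = ρVD/μ = 1160 · 5.82 · 0.422 / 0.00141 = 2.021e+06.
Re > 4000 → turbulent. Relative roughness ε/D = 1.9e-06/0.422 = 4.5e-06. Haaland: 1/√f = -1.8 log₁₀[(4.5e-06/3.7)^1.11 + 6.9/2.021e+06] = -1.8 log₁₀[2.72e-07 + 3.41e-06] = 9.78, so f = 0.01045.
Total minor-loss coefficient ΣK = 2·0.23 = 0.46.
ΔP = [f·L/D + ΣK]·(ρV²/2) = [0.01045·55.1/0.422 + 0.46]·(1160·5.82²/2) = [1.365 + 0.46]·1.965e+04 = 3.586e+04 Pa.
Head loss h_f = ΔP/(ρg) = 3.586e+04/(1160·9.81) = 3.15 m.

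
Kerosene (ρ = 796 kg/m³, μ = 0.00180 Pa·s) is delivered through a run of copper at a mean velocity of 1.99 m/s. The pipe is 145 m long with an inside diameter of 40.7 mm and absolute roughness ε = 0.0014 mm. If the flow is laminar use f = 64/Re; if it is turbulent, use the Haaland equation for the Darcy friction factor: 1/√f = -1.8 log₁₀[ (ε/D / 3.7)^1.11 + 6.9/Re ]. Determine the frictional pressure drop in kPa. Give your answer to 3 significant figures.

Reynolds number Re = ρVD/μ = 796 · 1.99 · 0.0407 / 0.0018 = 3.582e+04.
Re > 4000 → turbulent. Relative roughness ε/D = 1.4e-06/0.0407 = 3.44e-05. Haaland: 1/√f = -1.8 log₁₀[(3.44e-05/3.7)^1.11 + 6.9/3.582e+04] = -1.8 log₁₀[2.6e-06 + 0.000193] = 6.677, so f = 0.02243.
Darcy-Weisbach: ΔP = f(L/D)(ρV²/2) = 0.02243·(145/0.0407)·(796·1.99²/2) = 0.02243·3563·1576 = 1.26e+05 Pa.
ΔP = 1.26e+05 Pa = 126 kPa.

ΔP ≈ 126 kPa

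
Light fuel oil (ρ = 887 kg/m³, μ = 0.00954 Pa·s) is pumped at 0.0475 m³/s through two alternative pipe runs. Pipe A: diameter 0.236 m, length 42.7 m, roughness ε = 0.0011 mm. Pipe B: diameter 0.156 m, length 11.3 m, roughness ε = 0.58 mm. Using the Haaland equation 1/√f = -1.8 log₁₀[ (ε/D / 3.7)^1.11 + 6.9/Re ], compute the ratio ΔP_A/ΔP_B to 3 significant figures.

Pipe A: V = Q/A = 0.0475/0.04374 = 1.086 m/s; Re = 2.383e+04; ε/D = 4.66e-06; Haaland → f = 0.02466; ΔP_A = f(L/D)(ρV²/2) = 2333 Pa.
Pipe B: V = Q/A = 0.0475/0.01911 = 2.485 m/s; Re = 3.605e+04; ε/D = 0.00372; Haaland → f = 0.03053; ΔP_B = f(L/D)(ρV²/2) = 6058 Pa.
ΔP_A/ΔP_B = 2333/6058 = 0.385.

ΔP_A/ΔP_B ≈ 0.385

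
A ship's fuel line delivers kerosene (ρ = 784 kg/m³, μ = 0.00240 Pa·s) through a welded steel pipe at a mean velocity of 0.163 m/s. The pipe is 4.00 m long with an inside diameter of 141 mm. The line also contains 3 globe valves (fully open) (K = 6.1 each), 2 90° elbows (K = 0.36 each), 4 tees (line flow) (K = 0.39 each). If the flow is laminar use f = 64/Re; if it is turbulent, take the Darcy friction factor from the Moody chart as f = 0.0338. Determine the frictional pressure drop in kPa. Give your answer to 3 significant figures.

Reynolds number Re = ρVD/μ = 784 · 0.163 · 0.141 / 0.0024 = 7508.
Re > 4000 → turbulent; use the Moody-chart value f = 0.0338.
Total minor-loss coefficient ΣK = 3·6.1 + 2·0.36 + 4·0.39 = 20.6.
ΔP = [f·L/D + ΣK]·(ρV²/2) = [0.0338·4/0.141 + 20.6]·(784·0.163²/2) = [0.9589 + 20.6]·10.42 = 224.3 Pa.
ΔP = 224.3 Pa = 0.224 kPa.

ΔP ≈ 0.224 kPa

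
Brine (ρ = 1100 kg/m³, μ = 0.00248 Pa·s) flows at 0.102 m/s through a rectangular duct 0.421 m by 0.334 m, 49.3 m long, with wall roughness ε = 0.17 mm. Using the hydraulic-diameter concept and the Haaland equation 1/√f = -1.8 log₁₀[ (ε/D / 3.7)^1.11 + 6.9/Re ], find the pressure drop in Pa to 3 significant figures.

Hydraulic diameter D_h = 4A/P = 4·(0.421·0.334)/(2·(0.421+0.334)) = 0.5625/1.51 = 0.3725 m.
Re = ρVD_h/μ = 1100·0.102·0.3725/0.00248 = 1.685e+04.
ε/D_h = 0.00017/0.3725 = 0.000456; Haaland gives 1/√f = -1.8 log₁₀[4.58e-05+0.000409] = 6.015, so f = 0.02764.
ΔP = f(L/D_h)(ρV²/2) = 0.02764·49.3/0.3725·5.722 = 20.93 Pa.

ΔP ≈ 20.9 Pa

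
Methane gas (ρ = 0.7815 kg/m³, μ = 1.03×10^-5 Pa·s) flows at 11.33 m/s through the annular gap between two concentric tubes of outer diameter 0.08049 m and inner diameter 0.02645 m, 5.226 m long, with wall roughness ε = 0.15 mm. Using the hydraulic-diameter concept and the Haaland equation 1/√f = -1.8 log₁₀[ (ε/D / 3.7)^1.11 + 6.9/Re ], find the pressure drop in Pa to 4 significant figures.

Hydraulic diameter D_h = 4A/P = D_o - D_i = 0.08049 - 0.02645 = 0.05404 m.
Re = ρVD_h/μ = 0.7815·11.33·0.05404/1.03e-05 = 4.646e+04.
ε/D_h = 0.00015/0.05404 = 0.00278; Haaland gives 1/√f = -1.8 log₁₀[0.00034+0.000149] = 5.96, so f = 0.02815.
ΔP = f(L/D_h)(ρV²/2) = 0.02815·5.226/0.05404·50.16 = 136.6 Pa.

ΔP ≈ 136.6 Pa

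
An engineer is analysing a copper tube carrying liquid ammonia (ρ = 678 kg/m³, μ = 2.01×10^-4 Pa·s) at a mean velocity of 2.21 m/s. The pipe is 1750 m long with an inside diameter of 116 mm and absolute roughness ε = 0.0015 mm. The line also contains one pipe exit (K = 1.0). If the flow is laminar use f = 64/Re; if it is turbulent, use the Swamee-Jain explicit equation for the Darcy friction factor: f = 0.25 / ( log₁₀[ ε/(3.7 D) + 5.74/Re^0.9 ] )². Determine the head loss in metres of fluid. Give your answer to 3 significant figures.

h_f ≈ 46.0 m

Reynolds number Re = ρVD/μ = 678 · 2.21 · 0.116 / 0.000201 = 8.647e+05.
Re > 4000 → turbulent. Relative roughness ε/D = 1.5e-06/0.116 = 1.29e-05. Swamee-Jain: f = 0.25/(log₁₀[1.29e-05/3.7 + 5.74/8.647e+05^0.9])² = 0.25/(log₁₀[3.49e-06 + 2.6e-05])² = 0.25/(-4.53)² = 0.01218.
Total minor-loss coefficient ΣK = 1·1 = 1.
ΔP = [f·L/D + ΣK]·(ρV²/2) = [0.01218·1750/0.116 + 1]·(678·2.21²/2) = [183.8 + 1]·1656 = 3.06e+05 Pa.
Head loss h_f = ΔP/(ρg) = 3.06e+05/(678·9.81) = 46.0 m.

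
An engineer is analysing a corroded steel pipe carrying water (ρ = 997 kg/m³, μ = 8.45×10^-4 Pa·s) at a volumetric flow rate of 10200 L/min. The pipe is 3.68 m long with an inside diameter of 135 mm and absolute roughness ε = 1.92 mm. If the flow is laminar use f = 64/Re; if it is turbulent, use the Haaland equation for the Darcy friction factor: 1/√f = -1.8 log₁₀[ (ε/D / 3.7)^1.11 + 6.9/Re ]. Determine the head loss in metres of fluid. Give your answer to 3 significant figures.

h_f ≈ 8.42 m

Q = 10200 L/min = 10200/60000 = 0.17 m³/s.
Cross-sectional area A = πD²/4 = π(0.135)²/4 = 0.01431 m²; mean velocity V = Q/A = 0.17/0.01431 = 11.88 m/s.
Reynolds number Re = ρVD/μ = 997 · 11.88 · 0.135 / 0.000845 = 1.892e+06.
Re > 4000 → turbulent. Relative roughness ε/D = 0.00192/0.135 = 0.0142. Haaland: 1/√f = -1.8 log₁₀[(0.0142/3.7)^1.11 + 6.9/1.892e+06] = -1.8 log₁₀[0.00208 + 3.65e-06] = 4.824, so f = 0.04297.
Darcy-Weisbach: ΔP = f(L/D)(ρV²/2) = 0.04297·(3.68/0.135)·(997·11.88²/2) = 0.04297·27.26·7.032e+04 = 8.236e+04 Pa.
Head loss h_f = ΔP/(ρg) = 8.236e+04/(997·9.81) = 8.42 m.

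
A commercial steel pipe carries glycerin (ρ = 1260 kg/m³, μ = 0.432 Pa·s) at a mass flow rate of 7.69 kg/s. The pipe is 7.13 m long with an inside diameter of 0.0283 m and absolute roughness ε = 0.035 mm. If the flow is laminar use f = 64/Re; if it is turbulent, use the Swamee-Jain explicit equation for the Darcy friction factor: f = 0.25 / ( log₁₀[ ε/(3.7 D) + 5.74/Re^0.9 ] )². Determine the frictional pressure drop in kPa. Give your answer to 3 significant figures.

A = πD²/4 = π(0.0283)²/4 = 0.000629 m²; mean velocity V = ṁ/(ρA) = 7.69/(1260 · 0.000629) = 9.703 m/s.
Reynolds number Re = ρVD/μ = 1260 · 9.703 · 0.0283 / 0.432 = 800.9.
Re < 2300 → laminar flow, so f = 64/Re = 64/800.9 = 0.07991 (the turbulent correlation is not needed).
Darcy-Weisbach: ΔP = f(L/D)(ρV²/2) = 0.07991·(7.13/0.0283)·(1260·9.703²/2) = 0.07991·251.9·5.931e+04 = 1.194e+06 Pa.
ΔP = 1.194e+06 Pa = 1190 kPa.

ΔP ≈ 1190 kPa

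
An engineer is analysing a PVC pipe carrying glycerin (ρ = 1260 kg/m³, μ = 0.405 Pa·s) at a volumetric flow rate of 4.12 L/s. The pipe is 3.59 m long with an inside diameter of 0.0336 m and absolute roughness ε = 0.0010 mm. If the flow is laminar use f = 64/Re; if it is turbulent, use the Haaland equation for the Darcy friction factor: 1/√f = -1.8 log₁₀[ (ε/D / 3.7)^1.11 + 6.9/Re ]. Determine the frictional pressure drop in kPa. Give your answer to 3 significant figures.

Q = 4.12 L/s = 4.12/1000 = 0.00412 m³/s.
Cross-sectional area A = πD²/4 = π(0.0336)²/4 = 0.0008867 m²; mean velocity V = Q/A = 0.00412/0.0008867 = 4.647 m/s.
Reynolds number Re = ρVD/μ = 1260 · 4.647 · 0.0336 / 0.405 = 485.7.
Re < 2300 → laminar flow, so f = 64/Re = 64/485.7 = 0.1318 (the turbulent correlation is not needed).
Darcy-Weisbach: ΔP = f(L/D)(ρV²/2) = 0.1318·(3.59/0.0336)·(1260·4.647²/2) = 0.1318·106.8·1.36e+04 = 1.915e+05 Pa.
ΔP = 1.915e+05 Pa = 191 kPa.

ΔP ≈ 191 kPa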